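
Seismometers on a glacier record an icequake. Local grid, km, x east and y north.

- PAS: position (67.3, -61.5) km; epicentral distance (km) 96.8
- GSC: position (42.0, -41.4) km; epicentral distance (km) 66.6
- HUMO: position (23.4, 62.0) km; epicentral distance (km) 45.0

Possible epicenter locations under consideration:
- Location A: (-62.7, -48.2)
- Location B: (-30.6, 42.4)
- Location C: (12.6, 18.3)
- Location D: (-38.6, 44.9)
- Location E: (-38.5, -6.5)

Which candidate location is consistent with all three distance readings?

Location C

For each candidate, compare |candidate − station| to the reported distance:
Location A: residuals PAS 33.9, GSC 38.3, HUMO 94.8 → max 94.8 km
Location B: residuals PAS 46.0, GSC 44.3, HUMO 12.4 → max 46.0 km
Location C: residuals PAS 0.1, GSC 0.1, HUMO 0.0 → max 0.1 km
Location D: residuals PAS 53.3, GSC 51.5, HUMO 19.3 → max 53.3 km
Location E: residuals PAS 22.4, GSC 21.1, HUMO 47.3 → max 47.3 km
Only Location C has all residuals ≈ 0.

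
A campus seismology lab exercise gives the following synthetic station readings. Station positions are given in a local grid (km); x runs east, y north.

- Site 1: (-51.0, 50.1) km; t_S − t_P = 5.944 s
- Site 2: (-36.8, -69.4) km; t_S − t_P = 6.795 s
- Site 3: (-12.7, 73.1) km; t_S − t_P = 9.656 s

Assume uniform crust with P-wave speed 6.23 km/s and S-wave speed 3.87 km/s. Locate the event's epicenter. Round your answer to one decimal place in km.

Distance from S−P lag: d = Δt · v_P v_S / (v_P − v_S) = Δt · (6.23·3.87)/(6.23−3.87) ≈ 10.2161·Δt.
So d_Site 1 = 60.72, d_Site 2 = 69.42, d_Site 3 = 98.65 km.
Circle about each station: (x + 51.0)² + (y − 50.1)² = 60.72²; (x + 36.8)² + (y + 69.4)² = 69.42²; (x + 12.7)² + (y − 73.1)² = 98.65².
Subtracting the Site 1 equation from the Site 2 and Site 3 equations removes the quadratic terms:
28.4 x − 239.0 y = -72.63
76.6 x + 46.0 y = -5651.01
Solving the 2×2 system: x ≈ -69.0, y ≈ -7.9 km.
Check against Site 1 (with the unrounded x, y): √((x + 51.0)²+(y − 50.1)²) = 60.74 ≈ 60.72 km. ✓

-69.0 km east, -7.9 km north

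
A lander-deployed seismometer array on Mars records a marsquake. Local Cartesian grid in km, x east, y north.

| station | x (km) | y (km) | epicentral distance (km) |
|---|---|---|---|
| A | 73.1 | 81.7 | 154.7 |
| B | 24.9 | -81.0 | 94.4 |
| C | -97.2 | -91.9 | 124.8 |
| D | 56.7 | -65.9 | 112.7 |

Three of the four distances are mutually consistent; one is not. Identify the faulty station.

C

Solve using three stations at a time. Using A, B, D (subtract circle equations pairwise → linear system) gives (x, y) ≈ (-45.2, -17.9).
Distances from that point to each station vs reported:
  A: calculated 154.6 vs reported 154.7 → residual 0.1 km
  B: calculated 94.3 vs reported 94.4 → residual 0.1 km
  C: calculated 90.5 vs reported 124.8 → residual 34.3 km
  D: calculated 112.6 vs reported 112.7 → residual 0.1 km
A, B, D are mutually consistent (residuals ≈ 0); C is off by 34.3 km.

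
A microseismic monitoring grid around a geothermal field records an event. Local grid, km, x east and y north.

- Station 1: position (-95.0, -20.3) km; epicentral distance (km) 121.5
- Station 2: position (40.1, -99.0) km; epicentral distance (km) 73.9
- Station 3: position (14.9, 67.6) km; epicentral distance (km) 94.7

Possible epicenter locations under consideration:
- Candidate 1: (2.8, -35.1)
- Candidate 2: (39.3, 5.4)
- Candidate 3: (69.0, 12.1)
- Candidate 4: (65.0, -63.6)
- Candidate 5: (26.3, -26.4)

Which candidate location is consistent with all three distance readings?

Candidate 5

For each candidate, compare |candidate − station| to the reported distance:
Candidate 1: residuals Station 1 22.6, Station 2 0.1, Station 3 8.7 → max 22.6 km
Candidate 2: residuals Station 1 15.2, Station 2 30.5, Station 3 27.9 → max 30.5 km
Candidate 3: residuals Station 1 45.7, Station 2 40.9, Station 3 17.2 → max 45.7 km
Candidate 4: residuals Station 1 44.3, Station 2 30.6, Station 3 45.7 → max 45.7 km
Candidate 5: residuals Station 1 0.0, Station 2 0.0, Station 3 0.0 → max 0.0 km
Only Candidate 5 has all residuals ≈ 0.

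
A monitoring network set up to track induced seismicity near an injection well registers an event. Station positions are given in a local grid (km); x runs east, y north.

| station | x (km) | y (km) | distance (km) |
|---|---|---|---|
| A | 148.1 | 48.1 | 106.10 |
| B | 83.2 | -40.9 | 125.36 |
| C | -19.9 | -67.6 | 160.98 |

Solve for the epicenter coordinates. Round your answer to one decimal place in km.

Circle about each station: (x − 148.1)² + (y − 48.1)² = 106.10²; (x − 83.2)² + (y + 40.9)² = 125.36²; (x + 19.9)² + (y + 67.6)² = 160.98².
Subtracting the A equation from the B and C equations removes the quadratic terms:
-129.8 x − 178.0 y = -20110.09
-336.0 x − 231.4 y = -33938.80
Solving the 2×2 system: x ≈ 46.6, y ≈ 79.0 km.

46.6 km east, 79.0 km north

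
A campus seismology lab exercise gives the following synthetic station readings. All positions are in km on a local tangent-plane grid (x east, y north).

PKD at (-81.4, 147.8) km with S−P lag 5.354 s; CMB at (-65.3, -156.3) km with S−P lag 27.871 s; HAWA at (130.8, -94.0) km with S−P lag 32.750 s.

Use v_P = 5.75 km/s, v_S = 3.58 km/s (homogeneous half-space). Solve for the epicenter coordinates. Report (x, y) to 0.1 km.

Distance from S−P lag: d = Δt · v_P v_S / (v_P − v_S) = Δt · (5.75·3.58)/(5.75−3.58) ≈ 9.4862·Δt.
So d_PKD = 50.79, d_CMB = 264.39, d_HAWA = 310.67 km.
Circle about each station: (x + 81.4)² + (y − 147.8)² = 50.79²; (x + 65.3)² + (y + 156.3)² = 264.39²; (x − 130.8)² + (y + 94.0)² = 310.67².
Subtracting pairs of circle equations eliminates x²+y² and gives linear equations (the radical axes):
32.2 x − 608.2 y = -67099.47
424.4 x − 483.6 y = -96462.38
Solving the 2×2 system: x ≈ -108.1, y ≈ 104.6 km.

(-108.1, 104.6)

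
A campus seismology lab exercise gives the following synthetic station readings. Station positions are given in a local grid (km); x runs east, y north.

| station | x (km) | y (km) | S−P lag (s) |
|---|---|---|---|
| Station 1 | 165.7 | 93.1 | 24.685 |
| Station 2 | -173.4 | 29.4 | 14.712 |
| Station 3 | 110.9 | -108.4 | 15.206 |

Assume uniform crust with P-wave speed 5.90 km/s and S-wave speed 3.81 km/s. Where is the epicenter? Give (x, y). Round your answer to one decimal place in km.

Distance from S−P lag: d = Δt · v_P v_S / (v_P − v_S) = Δt · (5.90·3.81)/(5.90−3.81) ≈ 10.7555·Δt.
So d_Station 1 = 265.50, d_Station 2 = 158.23, d_Station 3 = 163.55 km.
Circle about each station: (x − 165.7)² + (y − 93.1)² = 265.50²; (x + 173.4)² + (y − 29.4)² = 158.23²; (x − 110.9)² + (y + 108.4)² = 163.55².
Subtracting the Station 1 equation from the Station 2 and Station 3 equations removes the quadratic terms:
-678.2 x − 127.4 y = 40261.34
-109.6 x − 403.0 y = 31666.92
Solving the 2×2 system: x ≈ -47.0, y ≈ -65.8 km.

(-47.0, -65.8)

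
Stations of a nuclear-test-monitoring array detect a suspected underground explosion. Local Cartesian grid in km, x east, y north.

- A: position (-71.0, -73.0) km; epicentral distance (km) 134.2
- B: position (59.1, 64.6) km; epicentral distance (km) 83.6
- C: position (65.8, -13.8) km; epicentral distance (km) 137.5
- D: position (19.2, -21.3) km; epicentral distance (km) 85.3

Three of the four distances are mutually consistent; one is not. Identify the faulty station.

Solve using three stations at a time. Using A, B, D (subtract circle equations pairwise → linear system) gives (x, y) ≈ (-23.5, 52.4).
Distances from that point to each station vs reported:
  A: calculated 134.1 vs reported 134.2 → residual 0.1 km
  B: calculated 83.5 vs reported 83.6 → residual 0.1 km
  C: calculated 111.1 vs reported 137.5 → residual 26.4 km
  D: calculated 85.2 vs reported 85.3 → residual 0.1 km
A, B, D are mutually consistent (residuals ≈ 0); C is off by 26.4 km.

C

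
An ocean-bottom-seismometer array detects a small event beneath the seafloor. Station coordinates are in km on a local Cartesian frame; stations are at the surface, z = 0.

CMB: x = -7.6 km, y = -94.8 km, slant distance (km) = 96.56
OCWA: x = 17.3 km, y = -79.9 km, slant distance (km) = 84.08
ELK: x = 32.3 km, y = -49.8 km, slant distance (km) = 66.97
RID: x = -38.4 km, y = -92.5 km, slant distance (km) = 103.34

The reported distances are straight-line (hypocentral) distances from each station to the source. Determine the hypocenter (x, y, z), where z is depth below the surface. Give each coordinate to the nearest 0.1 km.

Each station gives a sphere (x−x_i)² + (y−y_i)² + z² = d_i² (stations at z=0).
Subtracting the CMB sphere from OCWA and ELK: z² cancels, leaving linear equations in x and y:
49.8 x + 29.8 y = -107.11
79.8 x + 90.0 y = -682.62
Solving: x ≈ 5.087, y ≈ -12.095 km (keep extra digits for the depth step; rounded: 5.1, -12.1).
Then from the CMB sphere: z² = 96.56² − (x + 7.6)² − (y + 94.8)² with x = 5.087, y = -12.095, so z ≈ 48.195 ≈ 48.2 km.

(5.1, -12.1, 48.2)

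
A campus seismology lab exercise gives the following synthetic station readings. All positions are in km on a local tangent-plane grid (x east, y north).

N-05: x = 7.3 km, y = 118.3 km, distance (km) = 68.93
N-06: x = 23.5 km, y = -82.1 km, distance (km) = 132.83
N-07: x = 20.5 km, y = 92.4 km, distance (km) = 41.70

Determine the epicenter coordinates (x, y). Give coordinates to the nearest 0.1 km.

x ≈ 20.8 km, y ≈ 50.7 km

Circle about each station: (x − 7.3)² + (y − 118.3)² = 68.93²; (x − 23.5)² + (y + 82.1)² = 132.83²; (x − 20.5)² + (y − 92.4)² = 41.70².
Subtracting pairs of circle equations eliminates x²+y² and gives linear equations (the radical axes):
32.4 x − 400.8 y = -19647.98
26.4 x − 51.8 y = -2077.72
Solving the 2×2 system: x ≈ 20.8, y ≈ 50.7 km.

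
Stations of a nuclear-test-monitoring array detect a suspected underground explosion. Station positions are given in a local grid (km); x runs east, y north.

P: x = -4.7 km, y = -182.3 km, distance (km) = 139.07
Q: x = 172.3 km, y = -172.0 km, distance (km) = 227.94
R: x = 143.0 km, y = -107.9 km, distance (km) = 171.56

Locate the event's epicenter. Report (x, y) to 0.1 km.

-16.1 km east, -43.7 km north

Circle about each station: (x + 4.7)² + (y + 182.3)² = 139.07²; (x − 172.3)² + (y + 172.0)² = 227.94²; (x − 143.0)² + (y + 107.9)² = 171.56².
Subtracting pairs of circle equations eliminates x²+y² and gives linear equations (the radical axes):
354.0 x + 20.6 y = -6600.27
295.4 x + 148.8 y = -11256.34
Solving the 2×2 system: x ≈ -16.1, y ≈ -43.7 km.
Check against P (with the unrounded x, y): √((x + 4.7)²+(y + 182.3)²) = 139.09 ≈ 139.07 km. ✓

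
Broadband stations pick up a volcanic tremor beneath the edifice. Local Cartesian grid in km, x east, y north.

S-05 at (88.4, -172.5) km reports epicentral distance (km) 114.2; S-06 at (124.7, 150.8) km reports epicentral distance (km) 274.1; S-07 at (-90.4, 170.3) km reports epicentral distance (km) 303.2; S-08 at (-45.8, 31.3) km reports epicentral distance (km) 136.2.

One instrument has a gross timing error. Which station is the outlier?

S-07

Solve using three stations at a time. Using S-05, S-06, S-08 (subtract circle equations pairwise → linear system) gives (x, y) ≈ (4.2, -95.4).
Distances from that point to each station vs reported:
  S-05: calculated 114.2 vs reported 114.2 → residual 0.0 km
  S-06: calculated 274.1 vs reported 274.1 → residual 0.0 km
  S-07: calculated 282.0 vs reported 303.2 → residual 21.2 km
  S-08: calculated 136.2 vs reported 136.2 → residual 0.0 km
S-05, S-06, S-08 are mutually consistent (residuals ≈ 0); S-07 is off by 21.2 km.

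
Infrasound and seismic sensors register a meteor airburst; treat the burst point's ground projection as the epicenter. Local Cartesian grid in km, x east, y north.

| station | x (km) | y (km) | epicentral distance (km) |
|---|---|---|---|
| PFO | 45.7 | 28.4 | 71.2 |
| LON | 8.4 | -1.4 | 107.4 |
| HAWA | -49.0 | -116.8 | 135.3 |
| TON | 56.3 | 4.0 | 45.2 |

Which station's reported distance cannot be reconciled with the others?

Solve using three stations at a time. Using PFO, HAWA, TON (subtract circle equations pairwise → linear system) gives (x, y) ≈ (62.8, -40.7).
Distances from that point to each station vs reported:
  PFO: calculated 71.2 vs reported 71.2 → residual 0.0 km
  LON: calculated 67.1 vs reported 107.4 → residual 40.3 km
  HAWA: calculated 135.3 vs reported 135.3 → residual 0.0 km
  TON: calculated 45.2 vs reported 45.2 → residual 0.0 km
PFO, HAWA, TON are mutually consistent (residuals ≈ 0); LON is off by 40.3 km.

LON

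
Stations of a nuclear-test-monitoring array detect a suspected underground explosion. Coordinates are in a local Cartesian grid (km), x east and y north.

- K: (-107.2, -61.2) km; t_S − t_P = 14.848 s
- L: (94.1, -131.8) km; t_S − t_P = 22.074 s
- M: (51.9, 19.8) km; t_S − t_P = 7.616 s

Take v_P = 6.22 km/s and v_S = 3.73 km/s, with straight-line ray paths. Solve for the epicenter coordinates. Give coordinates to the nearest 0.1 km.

Distance from S−P lag: d = Δt · v_P v_S / (v_P − v_S) = Δt · (6.22·3.73)/(6.22−3.73) ≈ 9.3175·Δt.
So d_K = 138.35, d_L = 205.67, d_M = 70.96 km.
Circle about each station: (x + 107.2)² + (y + 61.2)² = 138.35²; (x − 94.1)² + (y + 131.8)² = 205.67²; (x − 51.9)² + (y − 19.8)² = 70.96².
Subtracting pairs of circle equations eliminates x²+y² and gives linear equations (the radical axes):
402.6 x − 141.2 y = -12170.66
318.2 x + 162.0 y = 1953.77
Solving the 2×2 system: x ≈ -15.4, y ≈ 42.3 km.

-15.4 km east, 42.3 km north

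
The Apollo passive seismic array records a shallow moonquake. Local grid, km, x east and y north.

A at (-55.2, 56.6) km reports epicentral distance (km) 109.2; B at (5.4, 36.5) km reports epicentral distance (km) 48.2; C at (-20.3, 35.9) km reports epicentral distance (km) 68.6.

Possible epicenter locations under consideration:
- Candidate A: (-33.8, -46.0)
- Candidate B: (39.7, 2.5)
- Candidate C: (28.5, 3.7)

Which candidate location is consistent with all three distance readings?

For each candidate, compare |candidate − station| to the reported distance:
Candidate A: residuals A 4.4, B 43.1, C 14.4 → max 43.1 km
Candidate B: residuals A 0.0, B 0.1, C 0.1 → max 0.1 km
Candidate C: residuals A 10.2, B 8.1, C 10.1 → max 10.2 km
Only Candidate B has all residuals ≈ 0.

Candidate B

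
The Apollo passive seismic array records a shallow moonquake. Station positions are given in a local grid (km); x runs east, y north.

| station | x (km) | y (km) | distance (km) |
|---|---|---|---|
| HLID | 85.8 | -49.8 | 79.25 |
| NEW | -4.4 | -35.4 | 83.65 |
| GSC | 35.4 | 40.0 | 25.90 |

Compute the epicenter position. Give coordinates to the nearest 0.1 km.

55.2 km east, 23.3 km north

Circle about each station: (x − 85.8)² + (y + 49.8)² = 79.25²; (x + 4.4)² + (y + 35.4)² = 83.65²; (x − 35.4)² + (y − 40.0)² = 25.90².
Subtracting the HLID equation from the NEW and GSC equations removes the quadratic terms:
-180.4 x + 28.8 y = -9285.92
-100.8 x + 179.6 y = -1378.77
Solving the 2×2 system: x ≈ 55.2, y ≈ 23.3 km.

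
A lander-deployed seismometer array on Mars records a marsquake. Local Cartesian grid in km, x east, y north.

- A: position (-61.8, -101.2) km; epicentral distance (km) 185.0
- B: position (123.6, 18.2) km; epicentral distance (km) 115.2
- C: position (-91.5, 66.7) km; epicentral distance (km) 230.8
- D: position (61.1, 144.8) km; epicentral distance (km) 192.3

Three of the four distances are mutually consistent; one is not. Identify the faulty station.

B

Solve using three stations at a time. Using A, C, D (subtract circle equations pairwise → linear system) gives (x, y) ≈ (113.0, -40.4).
Distances from that point to each station vs reported:
  A: calculated 185.0 vs reported 185.0 → residual 0.0 km
  B: calculated 59.6 vs reported 115.2 → residual 55.6 km
  C: calculated 230.8 vs reported 230.8 → residual 0.0 km
  D: calculated 192.3 vs reported 192.3 → residual 0.0 km
A, C, D are mutually consistent (residuals ≈ 0); B is off by 55.6 km.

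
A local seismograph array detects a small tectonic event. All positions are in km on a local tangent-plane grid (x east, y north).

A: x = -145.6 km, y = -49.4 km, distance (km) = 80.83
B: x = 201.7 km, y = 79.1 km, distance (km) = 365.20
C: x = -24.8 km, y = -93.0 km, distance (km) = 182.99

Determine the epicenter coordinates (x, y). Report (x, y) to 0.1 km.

-160.2 km east, 30.1 km north

Circle about each station: (x + 145.6)² + (y + 49.4)² = 80.83²; (x − 201.7)² + (y − 79.1)² = 365.20²; (x + 24.8)² + (y + 93.0)² = 182.99².
Subtracting pairs of circle equations eliminates x²+y² and gives linear equations (the radical axes):
694.6 x + 257.0 y = -103537.57
241.6 x − 87.2 y = -41327.53
Solving the 2×2 system: x ≈ -160.2, y ≈ 30.1 km.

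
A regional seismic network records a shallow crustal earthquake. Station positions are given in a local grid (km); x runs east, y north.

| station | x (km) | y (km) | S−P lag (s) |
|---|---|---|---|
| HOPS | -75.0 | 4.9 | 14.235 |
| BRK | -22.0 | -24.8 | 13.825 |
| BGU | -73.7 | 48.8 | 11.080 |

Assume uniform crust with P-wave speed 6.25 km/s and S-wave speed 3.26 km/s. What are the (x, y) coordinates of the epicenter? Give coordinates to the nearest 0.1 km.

Distance from S−P lag: d = Δt · v_P v_S / (v_P − v_S) = Δt · (6.25·3.26)/(6.25−3.26) ≈ 6.8144·Δt.
So d_HOPS = 97.00, d_BRK = 94.21, d_BGU = 75.50 km.
Circle about each station: (x + 75.0)² + (y − 4.9)² = 97.00²; (x + 22.0)² + (y + 24.8)² = 94.21²; (x + 73.7)² + (y − 48.8)² = 75.50².
Subtracting the HOPS equation from the BRK and BGU equations removes the quadratic terms:
106.0 x − 59.4 y = -4016.49
2.6 x + 87.8 y = 5872.87
Solving the 2×2 system: x ≈ -0.4, y ≈ 66.9 km.

x ≈ -0.4 km, y ≈ 66.9 km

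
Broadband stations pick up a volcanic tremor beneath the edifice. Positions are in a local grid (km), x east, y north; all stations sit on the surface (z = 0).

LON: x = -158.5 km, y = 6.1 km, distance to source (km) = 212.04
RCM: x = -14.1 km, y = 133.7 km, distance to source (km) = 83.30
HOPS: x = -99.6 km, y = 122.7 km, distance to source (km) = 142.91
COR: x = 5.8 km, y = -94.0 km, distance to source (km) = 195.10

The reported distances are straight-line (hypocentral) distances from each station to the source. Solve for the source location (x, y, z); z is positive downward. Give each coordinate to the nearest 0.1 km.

Each station gives a sphere (x−x_i)² + (y−y_i)² + z² = d_i² (stations at z=0).
Subtracting the LON sphere from RCM and HOPS: z² cancels, leaving linear equations in x and y:
288.8 x + 255.2 y = 30937.11
117.8 x + 233.2 y = 24353.68
Solving: x ≈ 26.806, y ≈ 90.892 km (keep extra digits for the depth step; rounded: 26.8, 90.9).
Then from the LON sphere: z² = 212.04² − (x + 158.5)² − (y − 6.1)² with x = 26.806, y = 90.892, so z ≈ 58.592 ≈ 58.6 km.
Check against COR (with the unrounded solution): distance 195.09 ≈ 195.10 km. ✓

x ≈ 26.8 km, y ≈ 90.9 km, depth ≈ 58.6 km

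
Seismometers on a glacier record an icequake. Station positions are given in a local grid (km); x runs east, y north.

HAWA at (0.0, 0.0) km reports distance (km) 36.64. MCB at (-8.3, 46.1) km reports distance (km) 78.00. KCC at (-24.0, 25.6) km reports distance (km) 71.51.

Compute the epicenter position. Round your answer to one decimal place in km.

Circle about each station: x² + y² = 36.64²; (x + 8.3)² + (y − 46.1)² = 78.00²; (x + 24.0)² + (y − 25.6)² = 71.51².
Subtracting the HAWA equation from the MCB and KCC equations removes the quadratic terms:
-16.6 x + 92.2 y = -2547.41
-48.0 x + 51.2 y = -2539.83
Solving the 2×2 system: x ≈ 29.0, y ≈ -22.4 km.

x ≈ 29.0 km, y ≈ -22.4 km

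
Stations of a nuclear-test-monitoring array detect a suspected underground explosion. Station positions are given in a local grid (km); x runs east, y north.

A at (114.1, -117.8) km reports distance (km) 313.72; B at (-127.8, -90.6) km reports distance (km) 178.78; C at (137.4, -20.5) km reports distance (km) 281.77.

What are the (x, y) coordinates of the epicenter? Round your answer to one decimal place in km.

x ≈ -122.6 km, y ≈ 88.1 km

Circle about each station: (x − 114.1)² + (y + 117.8)² = 313.72²; (x + 127.8)² + (y + 90.6)² = 178.78²; (x − 137.4)² + (y + 20.5)² = 281.77².
Subtracting pairs of circle equations eliminates x²+y² and gives linear equations (the radical axes):
-483.8 x + 54.4 y = 64103.50
46.6 x + 194.6 y = 11429.27
Solving the 2×2 system: x ≈ -122.6, y ≈ 88.1 km.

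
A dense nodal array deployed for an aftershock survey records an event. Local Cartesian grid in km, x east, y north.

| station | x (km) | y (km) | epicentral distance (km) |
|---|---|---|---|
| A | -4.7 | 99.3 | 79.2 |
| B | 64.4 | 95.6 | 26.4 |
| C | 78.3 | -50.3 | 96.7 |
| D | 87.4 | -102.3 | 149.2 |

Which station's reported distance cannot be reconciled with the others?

B

Solve using three stations at a time. Using A, C, D (subtract circle equations pairwise → linear system) gives (x, y) ≈ (49.9, 42.1).
Distances from that point to each station vs reported:
  A: calculated 79.1 vs reported 79.2 → residual 0.1 km
  B: calculated 55.5 vs reported 26.4 → residual 29.1 km
  C: calculated 96.6 vs reported 96.7 → residual 0.1 km
  D: calculated 149.2 vs reported 149.2 → residual 0.0 km
A, C, D are mutually consistent (residuals ≈ 0); B is off by 29.1 km.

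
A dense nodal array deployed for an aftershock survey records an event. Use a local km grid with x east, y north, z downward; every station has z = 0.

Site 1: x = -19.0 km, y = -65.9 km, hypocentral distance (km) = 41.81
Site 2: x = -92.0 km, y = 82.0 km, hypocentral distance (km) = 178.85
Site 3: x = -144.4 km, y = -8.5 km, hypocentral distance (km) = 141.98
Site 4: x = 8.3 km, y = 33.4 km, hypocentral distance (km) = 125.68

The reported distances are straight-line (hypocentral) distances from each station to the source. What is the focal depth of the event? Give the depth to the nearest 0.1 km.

Each station gives a sphere (x−x_i)² + (y−y_i)² + z² = d_i² (stations at z=0).
Subtracting the Site 1 sphere from Site 2 and Site 3: z² cancels, leaving linear equations in x and y:
-146.0 x + 295.8 y = -19755.06
-250.8 x + 114.8 y = -2190.44
Solving: x ≈ -28.209, y ≈ -80.709 km (keep extra digits for the depth step; rounded: -28.2, -80.7).
Then from the Site 1 sphere: z² = 41.81² − (x + 19.0)² − (y + 65.9)² with x = -28.209, y = -80.709, so z ≈ 38.000 ≈ 38.0 km.

depth ≈ 38.0 km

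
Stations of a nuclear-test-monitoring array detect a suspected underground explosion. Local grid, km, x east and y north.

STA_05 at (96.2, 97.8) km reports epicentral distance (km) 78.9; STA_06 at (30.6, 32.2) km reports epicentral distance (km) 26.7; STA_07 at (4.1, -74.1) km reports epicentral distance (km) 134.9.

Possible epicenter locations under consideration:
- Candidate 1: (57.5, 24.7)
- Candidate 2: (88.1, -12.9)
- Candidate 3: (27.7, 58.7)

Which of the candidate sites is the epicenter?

Candidate 3

For each candidate, compare |candidate − station| to the reported distance:
Candidate 1: residuals STA_05 3.8, STA_06 1.2, STA_07 22.6 → max 22.6 km
Candidate 2: residuals STA_05 32.1, STA_06 46.4, STA_07 31.0 → max 46.4 km
Candidate 3: residuals STA_05 0.0, STA_06 0.0, STA_07 0.0 → max 0.0 km
Only Candidate 3 has all residuals ≈ 0.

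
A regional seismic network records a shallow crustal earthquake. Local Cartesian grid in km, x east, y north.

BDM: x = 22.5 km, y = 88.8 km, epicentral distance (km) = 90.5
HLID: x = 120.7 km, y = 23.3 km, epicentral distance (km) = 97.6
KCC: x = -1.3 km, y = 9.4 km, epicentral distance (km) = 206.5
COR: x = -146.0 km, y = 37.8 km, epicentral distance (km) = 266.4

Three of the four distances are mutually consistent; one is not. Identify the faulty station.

KCC

Solve using three stations at a time. Using BDM, HLID, COR (subtract circle equations pairwise → linear system) gives (x, y) ≈ (107.4, 119.9).
Distances from that point to each station vs reported:
  BDM: calculated 90.4 vs reported 90.5 → residual 0.1 km
  HLID: calculated 97.5 vs reported 97.6 → residual 0.1 km
  KCC: calculated 155.0 vs reported 206.5 → residual 51.5 km
  COR: calculated 266.4 vs reported 266.4 → residual 0.0 km
BDM, HLID, COR are mutually consistent (residuals ≈ 0); KCC is off by 51.5 km.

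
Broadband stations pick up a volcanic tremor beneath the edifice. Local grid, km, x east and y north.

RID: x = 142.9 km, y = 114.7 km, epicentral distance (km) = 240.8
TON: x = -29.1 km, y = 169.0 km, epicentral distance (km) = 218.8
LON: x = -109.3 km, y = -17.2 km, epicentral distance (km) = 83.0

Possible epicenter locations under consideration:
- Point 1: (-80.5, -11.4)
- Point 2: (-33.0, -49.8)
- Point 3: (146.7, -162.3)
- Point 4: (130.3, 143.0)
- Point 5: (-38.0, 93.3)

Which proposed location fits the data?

Point 2

For each candidate, compare |candidate − station| to the reported distance:
Point 1: residuals RID 15.7, TON 31.2, LON 53.6 → max 53.6 km
Point 2: residuals RID 0.0, TON 0.0, LON 0.0 → max 0.0 km
Point 3: residuals RID 36.2, TON 156.3, LON 211.3 → max 211.3 km
Point 4: residuals RID 209.8, TON 57.3, LON 205.2 → max 209.8 km
Point 5: residuals RID 58.6, TON 142.6, LON 48.5 → max 142.6 km
Only Point 2 has all residuals ≈ 0.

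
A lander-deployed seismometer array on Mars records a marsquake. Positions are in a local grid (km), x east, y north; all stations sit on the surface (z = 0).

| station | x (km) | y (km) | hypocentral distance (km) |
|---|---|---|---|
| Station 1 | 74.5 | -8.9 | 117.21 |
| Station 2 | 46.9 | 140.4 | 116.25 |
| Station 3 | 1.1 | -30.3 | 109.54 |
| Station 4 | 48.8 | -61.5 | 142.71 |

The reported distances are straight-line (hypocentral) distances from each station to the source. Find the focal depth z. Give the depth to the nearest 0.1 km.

Each station gives a sphere (x−x_i)² + (y−y_i)² + z² = d_i² (stations at z=0).
Subtracting the Station 1 sphere from Station 2 and Station 3: z² cancels, leaving linear equations in x and y:
-55.2 x + 298.6 y = 16506.43
-146.8 x − 42.8 y = -2970.99
Solving: x ≈ 3.911, y ≈ 56.002 km (keep extra digits for the depth step; rounded: 3.9, 56.0).
Then from the Station 1 sphere: z² = 117.21² − (x − 74.5)² − (y + 8.9)² with x = 3.911, y = 56.002, so z ≈ 67.403 ≈ 67.4 km.
Check against Station 4 (with the unrounded solution): distance 142.71 ≈ 142.71 km. ✓

67.4 km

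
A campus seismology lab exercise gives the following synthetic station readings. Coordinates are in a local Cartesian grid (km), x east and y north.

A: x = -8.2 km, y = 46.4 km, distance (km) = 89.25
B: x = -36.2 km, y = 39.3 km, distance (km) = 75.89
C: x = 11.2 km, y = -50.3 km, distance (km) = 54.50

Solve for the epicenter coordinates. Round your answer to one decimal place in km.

x ≈ -41.5 km, y ≈ -36.4 km

Circle about each station: (x + 8.2)² + (y − 46.4)² = 89.25²; (x + 36.2)² + (y − 39.3)² = 75.89²; (x − 11.2)² + (y + 50.3)² = 54.50².
Subtracting pairs of circle equations eliminates x²+y² and gives linear equations (the radical axes):
-56.0 x − 14.2 y = 2841.00
38.8 x − 193.4 y = 5430.64
Solving the 2×2 system: x ≈ -41.5, y ≈ -36.4 km.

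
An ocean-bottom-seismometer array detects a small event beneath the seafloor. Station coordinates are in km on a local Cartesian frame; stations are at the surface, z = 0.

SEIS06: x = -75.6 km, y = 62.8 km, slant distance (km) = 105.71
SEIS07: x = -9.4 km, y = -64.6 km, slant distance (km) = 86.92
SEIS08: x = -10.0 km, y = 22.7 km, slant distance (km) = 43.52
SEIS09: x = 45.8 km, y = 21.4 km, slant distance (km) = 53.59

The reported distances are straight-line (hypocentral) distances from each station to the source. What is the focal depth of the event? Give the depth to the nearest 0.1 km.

Each station gives a sphere (x−x_i)² + (y−y_i)² + z² = d_i² (stations at z=0).
Subtracting the SEIS06 sphere from SEIS07 and SEIS08: z² cancels, leaving linear equations in x and y:
132.4 x − 254.8 y = -1778.16
131.2 x − 80.2 y = 236.70
Solving: x ≈ 8.896, y ≈ 11.601 km (keep extra digits for the depth step; rounded: 8.9, 11.6).
Then from the SEIS06 sphere: z² = 105.71² − (x + 75.6)² − (y − 62.8)² with x = 8.896, y = 11.601, so z ≈ 37.599 ≈ 37.6 km.
Check against SEIS09 (with the unrounded solution): distance 53.59 ≈ 53.59 km. ✓

z ≈ 37.6 km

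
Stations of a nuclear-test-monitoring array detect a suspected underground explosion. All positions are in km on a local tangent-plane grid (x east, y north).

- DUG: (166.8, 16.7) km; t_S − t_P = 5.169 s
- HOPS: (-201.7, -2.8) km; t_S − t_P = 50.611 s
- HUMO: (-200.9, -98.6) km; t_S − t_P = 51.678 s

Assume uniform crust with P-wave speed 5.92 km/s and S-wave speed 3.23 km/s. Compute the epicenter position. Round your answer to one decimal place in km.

Distance from S−P lag: d = Δt · v_P v_S / (v_P − v_S) = Δt · (5.92·3.23)/(5.92−3.23) ≈ 7.1084·Δt.
So d_DUG = 36.74, d_HOPS = 359.76, d_HUMO = 367.35 km.
Circle about each station: (x − 166.8)² + (y − 16.7)² = 36.74²; (x + 201.7)² + (y + 2.8)² = 359.76²; (x + 200.9)² + (y + 98.6)² = 367.35².
Subtracting pairs of circle equations eliminates x²+y² and gives linear equations (the radical axes):
-737.0 x − 39.0 y = -115487.83
-735.4 x − 230.6 y = -111614.55
Solving the 2×2 system: x ≈ 157.7, y ≈ -18.9 km.
Check against DUG (with the unrounded x, y): √((x − 166.8)²+(y − 16.7)²) = 36.74 ≈ 36.74 km. ✓

x ≈ 157.7 km, y ≈ -18.9 km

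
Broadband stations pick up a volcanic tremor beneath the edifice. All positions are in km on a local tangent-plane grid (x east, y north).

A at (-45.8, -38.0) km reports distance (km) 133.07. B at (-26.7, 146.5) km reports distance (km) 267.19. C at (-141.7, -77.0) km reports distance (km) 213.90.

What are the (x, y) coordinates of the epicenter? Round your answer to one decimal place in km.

x ≈ 70.7 km, y ≈ -102.3 km

Circle about each station: (x + 45.8)² + (y + 38.0)² = 133.07²; (x + 26.7)² + (y − 146.5)² = 267.19²; (x + 141.7)² + (y + 77.0)² = 213.90².
Subtracting the A equation from the B and C equations removes the quadratic terms:
38.2 x + 369.0 y = -35049.37
-191.8 x − 78.0 y = -5579.34
Solving the 2×2 system: x ≈ 70.7, y ≈ -102.3 km.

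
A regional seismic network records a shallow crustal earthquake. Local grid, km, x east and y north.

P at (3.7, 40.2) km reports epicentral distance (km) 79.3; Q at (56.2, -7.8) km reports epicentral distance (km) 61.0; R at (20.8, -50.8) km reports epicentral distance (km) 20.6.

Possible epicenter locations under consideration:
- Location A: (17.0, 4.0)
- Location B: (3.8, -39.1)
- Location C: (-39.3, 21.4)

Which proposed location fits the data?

Location B

For each candidate, compare |candidate − station| to the reported distance:
Location A: residuals P 40.7, Q 20.1, R 34.3 → max 40.7 km
Location B: residuals P 0.0, Q 0.0, R 0.0 → max 0.0 km
Location C: residuals P 32.4, Q 38.9, R 73.3 → max 73.3 km
Only Location B has all residuals ≈ 0.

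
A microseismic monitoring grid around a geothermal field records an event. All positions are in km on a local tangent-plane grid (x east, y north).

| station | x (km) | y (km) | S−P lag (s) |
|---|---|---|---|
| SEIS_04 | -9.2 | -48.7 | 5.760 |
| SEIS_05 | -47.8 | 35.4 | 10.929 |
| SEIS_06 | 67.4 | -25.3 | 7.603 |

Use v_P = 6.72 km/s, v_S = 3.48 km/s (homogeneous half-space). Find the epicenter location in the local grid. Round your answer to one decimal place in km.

Distance from S−P lag: d = Δt · v_P v_S / (v_P − v_S) = Δt · (6.72·3.48)/(6.72−3.48) ≈ 7.2178·Δt.
So d_SEIS_04 = 41.57, d_SEIS_05 = 78.88, d_SEIS_06 = 54.88 km.
Circle about each station: (x + 9.2)² + (y + 48.7)² = 41.57²; (x + 47.8)² + (y − 35.4)² = 78.88²; (x − 67.4)² + (y + 25.3)² = 54.88².
Subtracting the SEIS_04 equation from the SEIS_05 and SEIS_06 equations removes the quadratic terms:
-77.2 x + 168.2 y = -3412.32
153.2 x + 46.8 y = 1442.77
Solving the 2×2 system: x ≈ 13.7, y ≈ -14.0 km.

x ≈ 13.7 km, y ≈ -14.0 km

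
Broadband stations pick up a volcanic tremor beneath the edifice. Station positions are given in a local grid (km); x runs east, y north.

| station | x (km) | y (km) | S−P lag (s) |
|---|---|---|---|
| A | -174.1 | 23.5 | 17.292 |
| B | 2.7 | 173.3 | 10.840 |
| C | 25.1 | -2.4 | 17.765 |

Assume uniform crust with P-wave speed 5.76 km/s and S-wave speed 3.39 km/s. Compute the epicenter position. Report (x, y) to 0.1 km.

Distance from S−P lag: d = Δt · v_P v_S / (v_P − v_S) = Δt · (5.76·3.39)/(5.76−3.39) ≈ 8.2390·Δt.
So d_A = 142.47, d_B = 89.31, d_C = 146.37 km.
Circle about each station: (x + 174.1)² + (y − 23.5)² = 142.47²; (x − 2.7)² + (y − 173.3)² = 89.31²; (x − 25.1)² + (y + 2.4)² = 146.37².
Subtracting the A equation from the B and C equations removes the quadratic terms:
353.6 x + 299.6 y = 11498.54
398.4 x − 51.8 y = -31353.77
Solving the 2×2 system: x ≈ -63.9, y ≈ 113.8 km.

-63.9 km east, 113.8 km north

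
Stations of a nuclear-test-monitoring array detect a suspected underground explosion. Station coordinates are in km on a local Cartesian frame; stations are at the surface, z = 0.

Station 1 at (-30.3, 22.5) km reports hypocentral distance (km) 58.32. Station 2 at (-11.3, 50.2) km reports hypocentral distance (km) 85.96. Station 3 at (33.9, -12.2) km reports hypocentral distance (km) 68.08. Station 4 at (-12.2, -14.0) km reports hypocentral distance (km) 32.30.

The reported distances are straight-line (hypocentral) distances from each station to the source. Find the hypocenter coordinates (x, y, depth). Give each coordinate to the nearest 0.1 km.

x ≈ -27.4 km, y ≈ -31.1 km, depth ≈ 22.8 km

Each station gives a sphere (x−x_i)² + (y−y_i)² + z² = d_i² (stations at z=0).
Subtracting the Station 1 sphere from Station 2 and Station 3: z² cancels, leaving linear equations in x and y:
38.0 x + 55.4 y = -2764.51
128.4 x − 69.4 y = -1359.95
Solving: x ≈ -27.403, y ≈ -31.104 km (keep extra digits for the depth step; rounded: -27.4, -31.1).
Then from the Station 1 sphere: z² = 58.32² − (x + 30.3)² − (y − 22.5)² with x = -27.403, y = -31.104, so z ≈ 22.791 ≈ 22.8 km.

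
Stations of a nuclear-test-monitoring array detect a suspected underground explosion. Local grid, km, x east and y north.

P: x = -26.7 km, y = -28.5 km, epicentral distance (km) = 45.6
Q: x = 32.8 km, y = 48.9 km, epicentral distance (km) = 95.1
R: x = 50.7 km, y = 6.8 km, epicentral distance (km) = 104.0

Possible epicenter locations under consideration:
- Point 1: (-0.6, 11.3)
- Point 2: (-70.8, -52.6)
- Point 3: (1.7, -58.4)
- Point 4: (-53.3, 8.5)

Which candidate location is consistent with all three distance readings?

For each candidate, compare |candidate − station| to the reported distance:
Point 1: residuals P 2.0, Q 44.8, R 52.5 → max 52.5 km
Point 2: residuals P 4.7, Q 49.9, R 31.2 → max 49.9 km
Point 3: residuals P 4.4, Q 16.6, R 22.4 → max 22.4 km
Point 4: residuals P 0.0, Q 0.0, R 0.0 → max 0.0 km
Only Point 4 has all residuals ≈ 0.

Point 4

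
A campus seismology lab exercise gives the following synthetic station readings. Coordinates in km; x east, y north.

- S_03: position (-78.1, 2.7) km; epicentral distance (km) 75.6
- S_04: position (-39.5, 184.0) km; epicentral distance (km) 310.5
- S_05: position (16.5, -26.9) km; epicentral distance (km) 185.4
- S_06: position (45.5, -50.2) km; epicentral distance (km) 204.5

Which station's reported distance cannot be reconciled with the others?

S_03

Solve using three stations at a time. Using S_04, S_05, S_06 (subtract circle equations pairwise → linear system) gives (x, y) ≈ (-151.3, -105.7).
Distances from that point to each station vs reported:
  S_03: calculated 130.8 vs reported 75.6 → residual 55.2 km
  S_04: calculated 310.5 vs reported 310.5 → residual 0.0 km
  S_05: calculated 185.4 vs reported 185.4 → residual 0.0 km
  S_06: calculated 204.5 vs reported 204.5 → residual 0.0 km
S_04, S_05, S_06 are mutually consistent (residuals ≈ 0); S_03 is off by 55.2 km.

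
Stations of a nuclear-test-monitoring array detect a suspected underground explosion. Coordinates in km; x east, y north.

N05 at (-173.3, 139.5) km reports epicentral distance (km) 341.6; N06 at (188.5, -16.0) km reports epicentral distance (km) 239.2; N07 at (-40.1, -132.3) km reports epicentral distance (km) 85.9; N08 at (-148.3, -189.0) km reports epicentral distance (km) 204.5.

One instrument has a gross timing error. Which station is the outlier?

N06

Solve using three stations at a time. Using N05, N07, N08 (subtract circle equations pairwise → linear system) gives (x, y) ≈ (45.2, -123.0).
Distances from that point to each station vs reported:
  N05: calculated 341.6 vs reported 341.6 → residual 0.0 km
  N06: calculated 178.8 vs reported 239.2 → residual 60.4 km
  N07: calculated 85.8 vs reported 85.9 → residual 0.1 km
  N08: calculated 204.5 vs reported 204.5 → residual 0.0 km
N05, N07, N08 are mutually consistent (residuals ≈ 0); N06 is off by 60.4 km.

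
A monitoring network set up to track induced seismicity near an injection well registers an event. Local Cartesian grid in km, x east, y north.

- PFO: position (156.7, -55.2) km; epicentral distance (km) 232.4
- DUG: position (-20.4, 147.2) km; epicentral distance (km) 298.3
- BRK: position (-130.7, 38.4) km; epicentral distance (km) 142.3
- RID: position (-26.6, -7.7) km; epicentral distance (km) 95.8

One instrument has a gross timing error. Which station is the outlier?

Solve using three stations at a time. Using PFO, BRK, RID (subtract circle equations pairwise → linear system) gives (x, y) ≈ (-72.8, -91.6).
Distances from that point to each station vs reported:
  PFO: calculated 232.4 vs reported 232.4 → residual 0.0 km
  DUG: calculated 244.5 vs reported 298.3 → residual 53.8 km
  BRK: calculated 142.3 vs reported 142.3 → residual 0.0 km
  RID: calculated 95.8 vs reported 95.8 → residual 0.0 km
PFO, BRK, RID are mutually consistent (residuals ≈ 0); DUG is off by 53.8 km.

DUG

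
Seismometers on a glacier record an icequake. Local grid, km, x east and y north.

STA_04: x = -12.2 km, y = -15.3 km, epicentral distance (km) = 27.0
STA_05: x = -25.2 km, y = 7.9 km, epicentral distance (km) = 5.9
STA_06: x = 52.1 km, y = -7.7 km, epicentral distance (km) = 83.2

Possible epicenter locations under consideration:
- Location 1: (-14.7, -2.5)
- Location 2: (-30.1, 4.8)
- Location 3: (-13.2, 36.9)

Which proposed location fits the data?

Location 2

For each candidate, compare |candidate − station| to the reported distance:
Location 1: residuals STA_04 14.0, STA_05 8.9, STA_06 16.2 → max 16.2 km
Location 2: residuals STA_04 0.1, STA_05 0.1, STA_06 0.1 → max 0.1 km
Location 3: residuals STA_04 25.2, STA_05 25.5, STA_06 4.1 → max 25.5 km
Only Location 2 has all residuals ≈ 0.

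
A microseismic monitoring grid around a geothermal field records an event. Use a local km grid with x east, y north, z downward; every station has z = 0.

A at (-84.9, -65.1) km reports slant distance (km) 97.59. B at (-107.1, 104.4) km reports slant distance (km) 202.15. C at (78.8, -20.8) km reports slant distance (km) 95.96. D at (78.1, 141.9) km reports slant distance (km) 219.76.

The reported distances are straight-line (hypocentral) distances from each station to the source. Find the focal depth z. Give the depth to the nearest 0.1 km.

Each station gives a sphere (x−x_i)² + (y−y_i)² + z² = d_i² (stations at z=0).
Subtracting the A sphere from B and C: z² cancels, leaving linear equations in x and y:
-44.4 x + 339.0 y = -20417.06
327.4 x + 88.6 y = -4488.45
Solving: x ≈ 2.501, y ≈ -59.900 km (keep extra digits for the depth step; rounded: 2.5, -59.9).
Then from the A sphere: z² = 97.59² − (x + 84.9)² − (y + 65.1)² with x = 2.501, y = -59.900, so z ≈ 43.103 ≈ 43.1 km.

z ≈ 43.1 km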